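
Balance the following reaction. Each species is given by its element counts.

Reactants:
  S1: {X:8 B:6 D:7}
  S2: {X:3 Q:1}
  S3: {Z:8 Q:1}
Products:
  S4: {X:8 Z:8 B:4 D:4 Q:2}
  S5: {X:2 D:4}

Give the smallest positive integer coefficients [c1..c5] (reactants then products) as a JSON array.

Coefficients: [4, 6, 6, 6, 1]

X: 4·8+6·3+6·0 = 50 | 6·8+1·2 = 50
Z: 4·0+6·0+6·8 = 48 | 6·8+1·0 = 48
B: 4·6+6·0+6·0 = 24 | 6·4+1·0 = 24
D: 4·7+6·0+6·0 = 28 | 6·4+1·4 = 28
Q: 4·0+6·1+6·1 = 12 | 6·2+1·0 = 12
gcd(4,6,6,6,1) = 1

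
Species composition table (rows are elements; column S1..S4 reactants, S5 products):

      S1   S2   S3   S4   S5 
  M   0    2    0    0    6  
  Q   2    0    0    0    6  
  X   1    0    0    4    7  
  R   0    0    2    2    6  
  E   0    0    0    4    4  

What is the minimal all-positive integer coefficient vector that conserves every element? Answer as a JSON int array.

M: 3·0+3·2+2·0+1·0 = 6 | 1·6 = 6
Q: 3·2+3·0+2·0+1·0 = 6 | 1·6 = 6
X: 3·1+3·0+2·0+1·4 = 7 | 1·7 = 7
R: 3·0+3·0+2·2+1·2 = 6 | 1·6 = 6
E: 3·0+3·0+2·0+1·4 = 4 | 1·4 = 4
gcd(3,3,2,1,1) = 1

Coefficients: [3, 3, 2, 1, 1]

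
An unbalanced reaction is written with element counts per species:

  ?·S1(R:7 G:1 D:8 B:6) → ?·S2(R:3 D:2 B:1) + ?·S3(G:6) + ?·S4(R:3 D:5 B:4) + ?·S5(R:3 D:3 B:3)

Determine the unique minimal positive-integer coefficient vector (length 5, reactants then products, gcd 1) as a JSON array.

Coefficients: [6, 6, 1, 6, 2]

R: 6·7 = 42 | 6·3+1·0+6·3+2·3 = 42
G: 6·1 = 6 | 6·0+1·6+6·0+2·0 = 6
D: 6·8 = 48 | 6·2+1·0+6·5+2·3 = 48
B: 6·6 = 36 | 6·1+1·0+6·4+2·3 = 36
gcd(6,6,1,6,2) = 1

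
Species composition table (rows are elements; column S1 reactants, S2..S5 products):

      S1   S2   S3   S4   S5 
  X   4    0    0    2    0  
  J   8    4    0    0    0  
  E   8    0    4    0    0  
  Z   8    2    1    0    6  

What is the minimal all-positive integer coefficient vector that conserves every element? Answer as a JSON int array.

Coefficients: [3, 6, 6, 6, 1]

X: 3·4 = 12 | 6·0+6·0+6·2+1·0 = 12
J: 3·8 = 24 | 6·4+6·0+6·0+1·0 = 24
E: 3·8 = 24 | 6·0+6·4+6·0+1·0 = 24
Z: 3·8 = 24 | 6·2+6·1+6·0+1·6 = 24
gcd(3,6,6,6,1) = 1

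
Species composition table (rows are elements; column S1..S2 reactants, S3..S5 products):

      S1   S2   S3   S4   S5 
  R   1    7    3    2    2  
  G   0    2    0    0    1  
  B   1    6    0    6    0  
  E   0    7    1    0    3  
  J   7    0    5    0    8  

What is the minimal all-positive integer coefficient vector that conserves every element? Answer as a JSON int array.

R: 6·1+2·7 = 20 | 2·3+3·2+4·2 = 20
G: 6·0+2·2 = 4 | 2·0+3·0+4·1 = 4
B: 6·1+2·6 = 18 | 2·0+3·6+4·0 = 18
E: 6·0+2·7 = 14 | 2·1+3·0+4·3 = 14
J: 6·7+2·0 = 42 | 2·5+3·0+4·8 = 42
gcd(6,2,2,3,4) = 1

Coefficients: [6, 2, 2, 3, 4]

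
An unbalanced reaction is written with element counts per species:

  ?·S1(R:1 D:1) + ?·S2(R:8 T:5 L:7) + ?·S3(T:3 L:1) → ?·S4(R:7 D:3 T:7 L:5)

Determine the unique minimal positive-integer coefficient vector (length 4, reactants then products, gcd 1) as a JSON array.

R: 6·1+1·8+3·0 = 14 | 2·7 = 14
D: 6·1+1·0+3·0 = 6 | 2·3 = 6
T: 6·0+1·5+3·3 = 14 | 2·7 = 14
L: 6·0+1·7+3·1 = 10 | 2·5 = 10
gcd(6,1,3,2) = 1

Coefficients: [6, 1, 3, 2]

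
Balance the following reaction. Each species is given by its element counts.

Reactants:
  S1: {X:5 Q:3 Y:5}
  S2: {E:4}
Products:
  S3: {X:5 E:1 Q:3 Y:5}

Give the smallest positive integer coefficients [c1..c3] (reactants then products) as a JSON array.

X: 4·5+1·0 = 20 | 4·5 = 20
E: 4·0+1·4 = 4 | 4·1 = 4
Q: 4·3+1·0 = 12 | 4·3 = 12
Y: 4·5+1·0 = 20 | 4·5 = 20
gcd(4,1,4) = 1

Coefficients: [4, 1, 4]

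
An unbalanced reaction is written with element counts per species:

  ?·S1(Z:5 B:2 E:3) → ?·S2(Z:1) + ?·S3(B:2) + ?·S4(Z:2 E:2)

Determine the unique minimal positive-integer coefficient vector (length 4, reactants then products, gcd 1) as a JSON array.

Z: 2·5 = 10 | 4·1+2·0+3·2 = 10
B: 2·2 = 4 | 4·0+2·2+3·0 = 4
E: 2·3 = 6 | 4·0+2·0+3·2 = 6
gcd(2,4,2,3) = 1

Coefficients: [2, 4, 2, 3]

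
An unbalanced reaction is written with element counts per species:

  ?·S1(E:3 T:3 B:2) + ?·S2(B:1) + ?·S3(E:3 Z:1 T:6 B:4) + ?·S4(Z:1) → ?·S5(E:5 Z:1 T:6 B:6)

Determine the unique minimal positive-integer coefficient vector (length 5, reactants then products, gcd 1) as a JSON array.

E: 4·3+6·0+1·3+2·0 = 15 | 3·5 = 15
Z: 4·0+6·0+1·1+2·1 = 3 | 3·1 = 3
T: 4·3+6·0+1·6+2·0 = 18 | 3·6 = 18
B: 4·2+6·1+1·4+2·0 = 18 | 3·6 = 18
gcd(4,6,1,2,3) = 1

Coefficients: [4, 6, 1, 2, 3]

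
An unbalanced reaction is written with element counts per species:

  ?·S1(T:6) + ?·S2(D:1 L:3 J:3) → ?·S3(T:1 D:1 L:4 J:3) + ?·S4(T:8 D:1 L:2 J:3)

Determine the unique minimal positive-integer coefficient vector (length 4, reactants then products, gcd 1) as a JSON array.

T: 3·6+4·0 = 18 | 2·1+2·8 = 18
D: 3·0+4·1 = 4 | 2·1+2·1 = 4
L: 3·0+4·3 = 12 | 2·4+2·2 = 12
J: 3·0+4·3 = 12 | 2·3+2·3 = 12
gcd(3,4,2,2) = 1

Coefficients: [3, 4, 2, 2]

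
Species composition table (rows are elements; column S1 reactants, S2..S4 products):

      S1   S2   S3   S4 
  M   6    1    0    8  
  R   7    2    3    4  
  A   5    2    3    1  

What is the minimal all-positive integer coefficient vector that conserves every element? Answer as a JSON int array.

Coefficients: [3, 2, 3, 2]

M: 3·6 = 18 | 2·1+3·0+2·8 = 18
R: 3·7 = 21 | 2·2+3·3+2·4 = 21
A: 3·5 = 15 | 2·2+3·3+2·1 = 15
gcd(3,2,3,2) = 1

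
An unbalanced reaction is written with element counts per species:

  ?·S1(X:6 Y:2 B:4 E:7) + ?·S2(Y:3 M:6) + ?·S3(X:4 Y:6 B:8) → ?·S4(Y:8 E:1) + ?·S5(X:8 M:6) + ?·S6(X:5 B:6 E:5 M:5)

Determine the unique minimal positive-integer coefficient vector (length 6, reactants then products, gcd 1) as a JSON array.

Coefficients: [5, 6, 2, 5, 1, 6]

X: 5·6+6·0+2·4 = 38 | 5·0+1·8+6·5 = 38
Y: 5·2+6·3+2·6 = 40 | 5·8+1·0+6·0 = 40
B: 5·4+6·0+2·8 = 36 | 5·0+1·0+6·6 = 36
E: 5·7+6·0+2·0 = 35 | 5·1+1·0+6·5 = 35
M: 5·0+6·6+2·0 = 36 | 5·0+1·6+6·5 = 36
gcd(5,6,2,5,1,6) = 1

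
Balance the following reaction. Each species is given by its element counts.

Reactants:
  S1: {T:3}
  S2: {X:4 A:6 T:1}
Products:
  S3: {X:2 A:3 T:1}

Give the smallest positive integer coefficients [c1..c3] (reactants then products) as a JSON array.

Coefficients: [1, 3, 6]

X: 1·0+3·4 = 12 | 6·2 = 12
A: 1·0+3·6 = 18 | 6·3 = 18
T: 1·3+3·1 = 6 | 6·1 = 6
gcd(1,3,6) = 1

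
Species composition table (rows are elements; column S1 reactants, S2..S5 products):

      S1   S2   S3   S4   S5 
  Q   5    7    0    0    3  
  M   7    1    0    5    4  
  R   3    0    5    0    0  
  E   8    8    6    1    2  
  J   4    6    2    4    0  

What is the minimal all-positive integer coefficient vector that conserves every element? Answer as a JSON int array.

Coefficients: [5, 1, 3, 2, 6]

Q: 5·5 = 25 | 1·7+3·0+2·0+6·3 = 25
M: 5·7 = 35 | 1·1+3·0+2·5+6·4 = 35
R: 5·3 = 15 | 1·0+3·5+2·0+6·0 = 15
E: 5·8 = 40 | 1·8+3·6+2·1+6·2 = 40
J: 5·4 = 20 | 1·6+3·2+2·4+6·0 = 20
gcd(5,1,3,2,6) = 1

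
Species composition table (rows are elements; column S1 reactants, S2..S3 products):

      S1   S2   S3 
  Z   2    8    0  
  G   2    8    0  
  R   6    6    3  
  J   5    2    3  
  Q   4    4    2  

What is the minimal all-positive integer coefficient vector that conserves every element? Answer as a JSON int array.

Coefficients: [4, 1, 6]

Z: 4·2 = 8 | 1·8+6·0 = 8
G: 4·2 = 8 | 1·8+6·0 = 8
R: 4·6 = 24 | 1·6+6·3 = 24
J: 4·5 = 20 | 1·2+6·3 = 20
Q: 4·4 = 16 | 1·4+6·2 = 16
gcd(4,1,6) = 1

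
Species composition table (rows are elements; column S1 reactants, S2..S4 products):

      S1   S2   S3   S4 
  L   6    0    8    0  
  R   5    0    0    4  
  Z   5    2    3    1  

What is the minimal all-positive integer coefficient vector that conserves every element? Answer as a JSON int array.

L: 4·6 = 24 | 3·0+3·8+5·0 = 24
R: 4·5 = 20 | 3·0+3·0+5·4 = 20
Z: 4·5 = 20 | 3·2+3·3+5·1 = 20
gcd(4,3,3,5) = 1

Coefficients: [4, 3, 3, 5]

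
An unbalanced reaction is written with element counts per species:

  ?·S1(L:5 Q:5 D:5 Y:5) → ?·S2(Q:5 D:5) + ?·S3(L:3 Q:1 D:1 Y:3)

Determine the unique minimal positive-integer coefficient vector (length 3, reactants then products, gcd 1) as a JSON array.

Coefficients: [3, 2, 5]

L: 3·5 = 15 | 2·0+5·3 = 15
Q: 3·5 = 15 | 2·5+5·1 = 15
D: 3·5 = 15 | 2·5+5·1 = 15
Y: 3·5 = 15 | 2·0+5·3 = 15
gcd(3,2,5) = 1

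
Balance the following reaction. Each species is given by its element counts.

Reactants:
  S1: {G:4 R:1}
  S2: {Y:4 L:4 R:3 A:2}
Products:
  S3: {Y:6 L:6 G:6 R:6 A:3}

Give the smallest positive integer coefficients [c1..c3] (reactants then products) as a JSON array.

Y: 3·0+3·4 = 12 | 2·6 = 12
L: 3·0+3·4 = 12 | 2·6 = 12
G: 3·4+3·0 = 12 | 2·6 = 12
R: 3·1+3·3 = 12 | 2·6 = 12
A: 3·0+3·2 = 6 | 2·3 = 6
gcd(3,3,2) = 1

Coefficients: [3, 3, 2]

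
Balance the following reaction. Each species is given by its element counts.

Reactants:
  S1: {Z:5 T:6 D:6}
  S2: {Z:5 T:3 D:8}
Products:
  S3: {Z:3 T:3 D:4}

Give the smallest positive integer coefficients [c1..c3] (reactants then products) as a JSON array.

Coefficients: [2, 1, 5]

Z: 2·5+1·5 = 15 | 5·3 = 15
T: 2·6+1·3 = 15 | 5·3 = 15
D: 2·6+1·8 = 20 | 5·4 = 20
gcd(2,1,5) = 1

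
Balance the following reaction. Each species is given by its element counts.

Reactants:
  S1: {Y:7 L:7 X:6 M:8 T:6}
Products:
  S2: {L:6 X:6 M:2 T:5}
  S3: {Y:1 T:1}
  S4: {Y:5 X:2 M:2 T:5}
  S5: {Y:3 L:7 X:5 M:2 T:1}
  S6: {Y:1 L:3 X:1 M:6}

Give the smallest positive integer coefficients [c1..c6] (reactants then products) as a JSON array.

Coefficients: [6, 1, 3, 5, 3, 5]

Y: 6·7 = 42 | 1·0+3·1+5·5+3·3+5·1 = 42
L: 6·7 = 42 | 1·6+3·0+5·0+3·7+5·3 = 42
X: 6·6 = 36 | 1·6+3·0+5·2+3·5+5·1 = 36
M: 6·8 = 48 | 1·2+3·0+5·2+3·2+5·6 = 48
T: 6·6 = 36 | 1·5+3·1+5·5+3·1+5·0 = 36
gcd(6,1,3,5,3,5) = 1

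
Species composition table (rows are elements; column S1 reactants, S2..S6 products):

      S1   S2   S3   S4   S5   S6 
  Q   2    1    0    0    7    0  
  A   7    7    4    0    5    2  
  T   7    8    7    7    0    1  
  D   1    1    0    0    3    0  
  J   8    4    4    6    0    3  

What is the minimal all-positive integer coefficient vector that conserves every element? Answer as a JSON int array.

Coefficients: [4, 1, 1, 1, 1, 6]

Q: 4·2 = 8 | 1·1+1·0+1·0+1·7+6·0 = 8
A: 4·7 = 28 | 1·7+1·4+1·0+1·5+6·2 = 28
T: 4·7 = 28 | 1·8+1·7+1·7+1·0+6·1 = 28
D: 4·1 = 4 | 1·1+1·0+1·0+1·3+6·0 = 4
J: 4·8 = 32 | 1·4+1·4+1·6+1·0+6·3 = 32
gcd(4,1,1,1,1,6) = 1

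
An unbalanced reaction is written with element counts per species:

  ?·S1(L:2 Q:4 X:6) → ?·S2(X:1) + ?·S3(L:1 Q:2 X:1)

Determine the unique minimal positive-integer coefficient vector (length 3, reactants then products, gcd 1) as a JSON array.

Coefficients: [1, 4, 2]

L: 1·2 = 2 | 4·0+2·1 = 2
Q: 1·4 = 4 | 4·0+2·2 = 4
X: 1·6 = 6 | 4·1+2·1 = 6
gcd(1,4,2) = 1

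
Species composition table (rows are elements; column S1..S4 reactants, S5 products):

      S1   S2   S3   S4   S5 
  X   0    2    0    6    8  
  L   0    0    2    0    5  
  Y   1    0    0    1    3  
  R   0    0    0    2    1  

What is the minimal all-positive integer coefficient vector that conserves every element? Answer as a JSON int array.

Coefficients: [5, 5, 5, 1, 2]

X: 5·0+5·2+5·0+1·6 = 16 | 2·8 = 16
L: 5·0+5·0+5·2+1·0 = 10 | 2·5 = 10
Y: 5·1+5·0+5·0+1·1 = 6 | 2·3 = 6
R: 5·0+5·0+5·0+1·2 = 2 | 2·1 = 2
gcd(5,5,5,1,2) = 1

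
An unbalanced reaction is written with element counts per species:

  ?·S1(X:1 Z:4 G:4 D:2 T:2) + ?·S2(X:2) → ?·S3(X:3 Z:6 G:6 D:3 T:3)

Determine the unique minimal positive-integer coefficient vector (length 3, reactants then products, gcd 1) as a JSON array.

Coefficients: [6, 3, 4]

X: 6·1+3·2 = 12 | 4·3 = 12
Z: 6·4+3·0 = 24 | 4·6 = 24
G: 6·4+3·0 = 24 | 4·6 = 24
D: 6·2+3·0 = 12 | 4·3 = 12
T: 6·2+3·0 = 12 | 4·3 = 12
gcd(6,3,4) = 1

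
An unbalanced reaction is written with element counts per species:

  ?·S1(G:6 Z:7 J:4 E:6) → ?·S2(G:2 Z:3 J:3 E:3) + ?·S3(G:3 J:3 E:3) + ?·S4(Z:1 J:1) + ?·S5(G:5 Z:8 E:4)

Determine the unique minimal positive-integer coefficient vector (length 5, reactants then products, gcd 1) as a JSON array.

Coefficients: [5, 3, 3, 2, 3]

G: 5·6 = 30 | 3·2+3·3+2·0+3·5 = 30
Z: 5·7 = 35 | 3·3+3·0+2·1+3·8 = 35
J: 5·4 = 20 | 3·3+3·3+2·1+3·0 = 20
E: 5·6 = 30 | 3·3+3·3+2·0+3·4 = 30
gcd(5,3,3,2,3) = 1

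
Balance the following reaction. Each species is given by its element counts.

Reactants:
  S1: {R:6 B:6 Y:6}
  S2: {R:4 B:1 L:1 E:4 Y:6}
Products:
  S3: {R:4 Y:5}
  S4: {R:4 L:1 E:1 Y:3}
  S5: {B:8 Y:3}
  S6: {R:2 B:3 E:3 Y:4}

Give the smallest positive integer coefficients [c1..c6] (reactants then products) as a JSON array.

Coefficients: [3, 5, 2, 5, 1, 5]

R: 3·6+5·4 = 38 | 2·4+5·4+1·0+5·2 = 38
B: 3·6+5·1 = 23 | 2·0+5·0+1·8+5·3 = 23
L: 3·0+5·1 = 5 | 2·0+5·1+1·0+5·0 = 5
E: 3·0+5·4 = 20 | 2·0+5·1+1·0+5·3 = 20
Y: 3·6+5·6 = 48 | 2·5+5·3+1·3+5·4 = 48
gcd(3,5,2,5,1,5) = 1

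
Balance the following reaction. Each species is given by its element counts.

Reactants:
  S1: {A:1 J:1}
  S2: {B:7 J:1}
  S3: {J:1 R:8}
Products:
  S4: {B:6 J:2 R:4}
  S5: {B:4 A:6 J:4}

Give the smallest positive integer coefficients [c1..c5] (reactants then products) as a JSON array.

Coefficients: [6, 4, 2, 4, 1]

B: 6·0+4·7+2·0 = 28 | 4·6+1·4 = 28
A: 6·1+4·0+2·0 = 6 | 4·0+1·6 = 6
J: 6·1+4·1+2·1 = 12 | 4·2+1·4 = 12
R: 6·0+4·0+2·8 = 16 | 4·4+1·0 = 16
gcd(6,4,2,4,1) = 1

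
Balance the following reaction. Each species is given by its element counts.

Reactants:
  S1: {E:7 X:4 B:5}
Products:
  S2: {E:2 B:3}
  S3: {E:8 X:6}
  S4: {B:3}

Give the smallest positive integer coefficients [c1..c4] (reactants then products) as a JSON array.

Coefficients: [6, 5, 4, 5]

E: 6·7 = 42 | 5·2+4·8+5·0 = 42
X: 6·4 = 24 | 5·0+4·6+5·0 = 24
B: 6·5 = 30 | 5·3+4·0+5·3 = 30
gcd(6,5,4,5) = 1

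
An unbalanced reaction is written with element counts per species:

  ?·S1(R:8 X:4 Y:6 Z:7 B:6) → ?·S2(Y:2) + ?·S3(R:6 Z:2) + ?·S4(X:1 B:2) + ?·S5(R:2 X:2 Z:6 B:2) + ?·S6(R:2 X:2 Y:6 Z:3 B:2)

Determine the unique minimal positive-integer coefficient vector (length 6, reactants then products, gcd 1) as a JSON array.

R: 3·8 = 24 | 6·0+3·6+6·0+2·2+1·2 = 24
X: 3·4 = 12 | 6·0+3·0+6·1+2·2+1·2 = 12
Y: 3·6 = 18 | 6·2+3·0+6·0+2·0+1·6 = 18
Z: 3·7 = 21 | 6·0+3·2+6·0+2·6+1·3 = 21
B: 3·6 = 18 | 6·0+3·0+6·2+2·2+1·2 = 18
gcd(3,6,3,6,2,1) = 1

Coefficients: [3, 6, 3, 6, 2, 1]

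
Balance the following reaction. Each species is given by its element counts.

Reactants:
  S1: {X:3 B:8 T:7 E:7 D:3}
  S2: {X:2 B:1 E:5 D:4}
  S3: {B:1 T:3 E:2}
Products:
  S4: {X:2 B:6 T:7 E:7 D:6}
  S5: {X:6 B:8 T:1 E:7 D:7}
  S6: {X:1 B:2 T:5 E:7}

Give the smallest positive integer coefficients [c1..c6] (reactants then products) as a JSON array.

X: 4·3+5·2+5·0 = 22 | 3·2+2·6+4·1 = 22
B: 4·8+5·1+5·1 = 42 | 3·6+2·8+4·2 = 42
T: 4·7+5·0+5·3 = 43 | 3·7+2·1+4·5 = 43
E: 4·7+5·5+5·2 = 63 | 3·7+2·7+4·7 = 63
D: 4·3+5·4+5·0 = 32 | 3·6+2·7+4·0 = 32
gcd(4,5,5,3,2,4) = 1

Coefficients: [4, 5, 5, 3, 2, 4]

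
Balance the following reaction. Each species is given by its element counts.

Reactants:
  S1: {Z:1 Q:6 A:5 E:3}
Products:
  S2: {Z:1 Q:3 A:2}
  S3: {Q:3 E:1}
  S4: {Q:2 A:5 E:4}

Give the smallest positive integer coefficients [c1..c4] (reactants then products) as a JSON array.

Coefficients: [5, 5, 3, 3]

Z: 5·1 = 5 | 5·1+3·0+3·0 = 5
Q: 5·6 = 30 | 5·3+3·3+3·2 = 30
A: 5·5 = 25 | 5·2+3·0+3·5 = 25
E: 5·3 = 15 | 5·0+3·1+3·4 = 15
gcd(5,5,3,3) = 1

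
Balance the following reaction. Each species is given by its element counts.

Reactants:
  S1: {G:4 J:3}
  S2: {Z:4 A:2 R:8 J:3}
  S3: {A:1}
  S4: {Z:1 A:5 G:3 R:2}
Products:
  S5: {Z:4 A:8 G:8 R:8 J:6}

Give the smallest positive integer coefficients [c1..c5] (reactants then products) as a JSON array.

Coefficients: [5, 3, 6, 4, 4]

Z: 5·0+3·4+6·0+4·1 = 16 | 4·4 = 16
A: 5·0+3·2+6·1+4·5 = 32 | 4·8 = 32
G: 5·4+3·0+6·0+4·3 = 32 | 4·8 = 32
R: 5·0+3·8+6·0+4·2 = 32 | 4·8 = 32
J: 5·3+3·3+6·0+4·0 = 24 | 4·6 = 24
gcd(5,3,6,4,4) = 1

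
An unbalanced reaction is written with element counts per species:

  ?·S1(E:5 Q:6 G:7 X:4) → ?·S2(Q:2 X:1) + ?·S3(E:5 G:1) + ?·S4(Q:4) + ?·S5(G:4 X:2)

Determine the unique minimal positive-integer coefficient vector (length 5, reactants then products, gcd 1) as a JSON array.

E: 2·5 = 10 | 2·0+2·5+2·0+3·0 = 10
Q: 2·6 = 12 | 2·2+2·0+2·4+3·0 = 12
G: 2·7 = 14 | 2·0+2·1+2·0+3·4 = 14
X: 2·4 = 8 | 2·1+2·0+2·0+3·2 = 8
gcd(2,2,2,2,3) = 1

Coefficients: [2, 2, 2, 2, 3]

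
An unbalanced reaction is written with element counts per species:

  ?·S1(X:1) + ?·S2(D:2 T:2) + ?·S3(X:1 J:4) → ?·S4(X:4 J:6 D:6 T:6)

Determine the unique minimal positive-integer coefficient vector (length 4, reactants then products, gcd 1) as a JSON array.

Coefficients: [5, 6, 3, 2]

X: 5·1+6·0+3·1 = 8 | 2·4 = 8
J: 5·0+6·0+3·4 = 12 | 2·6 = 12
D: 5·0+6·2+3·0 = 12 | 2·6 = 12
T: 5·0+6·2+3·0 = 12 | 2·6 = 12
gcd(5,6,3,2) = 1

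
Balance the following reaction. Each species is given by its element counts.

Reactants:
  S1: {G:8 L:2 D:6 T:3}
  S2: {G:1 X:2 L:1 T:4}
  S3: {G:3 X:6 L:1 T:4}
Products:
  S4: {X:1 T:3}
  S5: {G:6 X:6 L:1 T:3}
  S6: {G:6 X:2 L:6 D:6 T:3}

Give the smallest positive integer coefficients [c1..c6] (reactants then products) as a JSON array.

G: 1·8+4·1+2·3 = 18 | 6·0+2·6+1·6 = 18
X: 1·0+4·2+2·6 = 20 | 6·1+2·6+1·2 = 20
L: 1·2+4·1+2·1 = 8 | 6·0+2·1+1·6 = 8
D: 1·6+4·0+2·0 = 6 | 6·0+2·0+1·6 = 6
T: 1·3+4·4+2·4 = 27 | 6·3+2·3+1·3 = 27
gcd(1,4,2,6,2,1) = 1

Coefficients: [1, 4, 2, 6, 2, 1]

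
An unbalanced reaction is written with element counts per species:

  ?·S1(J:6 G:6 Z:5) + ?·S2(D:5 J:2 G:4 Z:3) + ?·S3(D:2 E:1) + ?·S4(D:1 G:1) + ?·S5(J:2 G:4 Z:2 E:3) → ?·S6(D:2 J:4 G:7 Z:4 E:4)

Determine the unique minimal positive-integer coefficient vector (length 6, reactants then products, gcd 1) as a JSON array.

D: 1·0+1·5+2·2+1·1+6·0 = 10 | 5·2 = 10
J: 1·6+1·2+2·0+1·0+6·2 = 20 | 5·4 = 20
G: 1·6+1·4+2·0+1·1+6·4 = 35 | 5·7 = 35
Z: 1·5+1·3+2·0+1·0+6·2 = 20 | 5·4 = 20
E: 1·0+1·0+2·1+1·0+6·3 = 20 | 5·4 = 20
gcd(1,1,2,1,6,5) = 1

Coefficients: [1, 1, 2, 1, 6, 5]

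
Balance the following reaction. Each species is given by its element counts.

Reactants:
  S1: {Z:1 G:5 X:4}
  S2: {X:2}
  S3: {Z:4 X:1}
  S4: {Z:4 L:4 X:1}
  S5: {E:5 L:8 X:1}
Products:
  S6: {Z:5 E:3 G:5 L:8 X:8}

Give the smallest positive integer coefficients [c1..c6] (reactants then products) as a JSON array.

Coefficients: [5, 6, 1, 4, 3, 5]

Z: 5·1+6·0+1·4+4·4+3·0 = 25 | 5·5 = 25
E: 5·0+6·0+1·0+4·0+3·5 = 15 | 5·3 = 15
G: 5·5+6·0+1·0+4·0+3·0 = 25 | 5·5 = 25
L: 5·0+6·0+1·0+4·4+3·8 = 40 | 5·8 = 40
X: 5·4+6·2+1·1+4·1+3·1 = 40 | 5·8 = 40
gcd(5,6,1,4,3,5) = 1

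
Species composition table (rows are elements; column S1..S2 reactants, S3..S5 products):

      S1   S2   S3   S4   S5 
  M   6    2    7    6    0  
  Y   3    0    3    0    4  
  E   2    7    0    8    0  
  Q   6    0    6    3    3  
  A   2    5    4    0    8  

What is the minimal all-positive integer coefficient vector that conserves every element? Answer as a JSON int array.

M: 6·6+4·2 = 44 | 2·7+5·6+3·0 = 44
Y: 6·3+4·0 = 18 | 2·3+5·0+3·4 = 18
E: 6·2+4·7 = 40 | 2·0+5·8+3·0 = 40
Q: 6·6+4·0 = 36 | 2·6+5·3+3·3 = 36
A: 6·2+4·5 = 32 | 2·4+5·0+3·8 = 32
gcd(6,4,2,5,3) = 1

Coefficients: [6, 4, 2, 5, 3]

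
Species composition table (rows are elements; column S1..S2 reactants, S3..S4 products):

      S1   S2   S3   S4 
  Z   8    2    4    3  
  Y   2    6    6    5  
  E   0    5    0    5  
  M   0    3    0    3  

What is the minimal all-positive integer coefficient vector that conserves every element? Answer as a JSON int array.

Z: 1·8+4·2 = 16 | 1·4+4·3 = 16
Y: 1·2+4·6 = 26 | 1·6+4·5 = 26
E: 1·0+4·5 = 20 | 1·0+4·5 = 20
M: 1·0+4·3 = 12 | 1·0+4·3 = 12
gcd(1,4,1,4) = 1

Coefficients: [1, 4, 1, 4]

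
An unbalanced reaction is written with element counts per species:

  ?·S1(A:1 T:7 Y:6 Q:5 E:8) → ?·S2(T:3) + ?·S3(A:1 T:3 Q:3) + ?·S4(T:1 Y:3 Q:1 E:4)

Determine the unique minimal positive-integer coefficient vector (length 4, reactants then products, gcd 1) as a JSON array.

Coefficients: [3, 2, 3, 6]

A: 3·1 = 3 | 2·0+3·1+6·0 = 3
T: 3·7 = 21 | 2·3+3·3+6·1 = 21
Y: 3·6 = 18 | 2·0+3·0+6·3 = 18
Q: 3·5 = 15 | 2·0+3·3+6·1 = 15
E: 3·8 = 24 | 2·0+3·0+6·4 = 24
gcd(3,2,3,6) = 1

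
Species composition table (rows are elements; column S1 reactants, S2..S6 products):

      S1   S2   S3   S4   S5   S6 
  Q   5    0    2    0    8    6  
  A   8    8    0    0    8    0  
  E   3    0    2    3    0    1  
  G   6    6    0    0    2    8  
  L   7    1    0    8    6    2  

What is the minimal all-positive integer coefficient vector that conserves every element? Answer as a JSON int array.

Q: 6·5 = 30 | 4·0+4·2+3·0+2·8+1·6 = 30
A: 6·8 = 48 | 4·8+4·0+3·0+2·8+1·0 = 48
E: 6·3 = 18 | 4·0+4·2+3·3+2·0+1·1 = 18
G: 6·6 = 36 | 4·6+4·0+3·0+2·2+1·8 = 36
L: 6·7 = 42 | 4·1+4·0+3·8+2·6+1·2 = 42
gcd(6,4,4,3,2,1) = 1

Coefficients: [6, 4, 4, 3, 2, 1]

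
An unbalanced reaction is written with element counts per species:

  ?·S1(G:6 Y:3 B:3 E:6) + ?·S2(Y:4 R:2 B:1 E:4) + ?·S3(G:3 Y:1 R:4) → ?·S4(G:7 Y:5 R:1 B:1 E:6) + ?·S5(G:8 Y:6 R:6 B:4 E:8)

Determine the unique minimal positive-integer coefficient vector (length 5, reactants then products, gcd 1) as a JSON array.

G: 6·6+4·0+6·3 = 54 | 2·7+5·8 = 54
Y: 6·3+4·4+6·1 = 40 | 2·5+5·6 = 40
R: 6·0+4·2+6·4 = 32 | 2·1+5·6 = 32
B: 6·3+4·1+6·0 = 22 | 2·1+5·4 = 22
E: 6·6+4·4+6·0 = 52 | 2·6+5·8 = 52
gcd(6,4,6,2,5) = 1

Coefficients: [6, 4, 6, 2, 5]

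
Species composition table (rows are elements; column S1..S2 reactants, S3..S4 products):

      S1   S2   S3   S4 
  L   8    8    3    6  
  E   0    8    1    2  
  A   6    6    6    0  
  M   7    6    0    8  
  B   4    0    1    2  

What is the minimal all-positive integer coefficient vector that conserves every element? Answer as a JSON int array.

Coefficients: [4, 2, 6, 5]

L: 4·8+2·8 = 48 | 6·3+5·6 = 48
E: 4·0+2·8 = 16 | 6·1+5·2 = 16
A: 4·6+2·6 = 36 | 6·6+5·0 = 36
M: 4·7+2·6 = 40 | 6·0+5·8 = 40
B: 4·4+2·0 = 16 | 6·1+5·2 = 16
gcd(4,2,6,5) = 1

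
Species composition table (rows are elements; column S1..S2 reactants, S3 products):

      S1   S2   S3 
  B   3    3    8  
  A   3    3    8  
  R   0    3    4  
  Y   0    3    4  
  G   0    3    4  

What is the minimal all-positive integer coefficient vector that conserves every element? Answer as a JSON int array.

Coefficients: [4, 4, 3]

B: 4·3+4·3 = 24 | 3·8 = 24
A: 4·3+4·3 = 24 | 3·8 = 24
R: 4·0+4·3 = 12 | 3·4 = 12
Y: 4·0+4·3 = 12 | 3·4 = 12
G: 4·0+4·3 = 12 | 3·4 = 12
gcd(4,4,3) = 1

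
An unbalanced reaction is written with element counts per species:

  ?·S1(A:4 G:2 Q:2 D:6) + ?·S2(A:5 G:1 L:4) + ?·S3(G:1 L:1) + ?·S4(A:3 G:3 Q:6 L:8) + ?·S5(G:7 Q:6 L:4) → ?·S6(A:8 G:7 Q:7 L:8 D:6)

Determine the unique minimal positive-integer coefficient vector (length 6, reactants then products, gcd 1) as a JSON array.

Coefficients: [6, 3, 4, 3, 2, 6]

A: 6·4+3·5+4·0+3·3+2·0 = 48 | 6·8 = 48
G: 6·2+3·1+4·1+3·3+2·7 = 42 | 6·7 = 42
Q: 6·2+3·0+4·0+3·6+2·6 = 42 | 6·7 = 42
L: 6·0+3·4+4·1+3·8+2·4 = 48 | 6·8 = 48
D: 6·6+3·0+4·0+3·0+2·0 = 36 | 6·6 = 36
gcd(6,3,4,3,2,6) = 1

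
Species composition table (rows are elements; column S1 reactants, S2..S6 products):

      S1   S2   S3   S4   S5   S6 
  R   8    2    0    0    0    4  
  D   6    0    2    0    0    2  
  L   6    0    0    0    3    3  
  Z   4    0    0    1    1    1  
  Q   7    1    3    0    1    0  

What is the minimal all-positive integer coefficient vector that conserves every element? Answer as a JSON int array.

Coefficients: [3, 4, 5, 6, 2, 4]

R: 3·8 = 24 | 4·2+5·0+6·0+2·0+4·4 = 24
D: 3·6 = 18 | 4·0+5·2+6·0+2·0+4·2 = 18
L: 3·6 = 18 | 4·0+5·0+6·0+2·3+4·3 = 18
Z: 3·4 = 12 | 4·0+5·0+6·1+2·1+4·1 = 12
Q: 3·7 = 21 | 4·1+5·3+6·0+2·1+4·0 = 21
gcd(3,4,5,6,2,4) = 1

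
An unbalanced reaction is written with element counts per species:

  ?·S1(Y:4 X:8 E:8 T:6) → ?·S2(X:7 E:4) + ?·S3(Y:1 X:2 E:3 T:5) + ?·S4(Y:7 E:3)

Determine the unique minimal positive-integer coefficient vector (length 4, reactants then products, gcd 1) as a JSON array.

Coefficients: [5, 4, 6, 2]

Y: 5·4 = 20 | 4·0+6·1+2·7 = 20
X: 5·8 = 40 | 4·7+6·2+2·0 = 40
E: 5·8 = 40 | 4·4+6·3+2·3 = 40
T: 5·6 = 30 | 4·0+6·5+2·0 = 30
gcd(5,4,6,2) = 1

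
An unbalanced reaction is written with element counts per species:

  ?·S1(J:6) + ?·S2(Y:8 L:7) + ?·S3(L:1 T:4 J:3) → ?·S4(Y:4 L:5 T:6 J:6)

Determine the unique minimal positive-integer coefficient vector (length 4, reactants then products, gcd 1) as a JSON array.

Y: 1·0+2·8+6·0 = 16 | 4·4 = 16
L: 1·0+2·7+6·1 = 20 | 4·5 = 20
T: 1·0+2·0+6·4 = 24 | 4·6 = 24
J: 1·6+2·0+6·3 = 24 | 4·6 = 24
gcd(1,2,6,4) = 1

Coefficients: [1, 2, 6, 4]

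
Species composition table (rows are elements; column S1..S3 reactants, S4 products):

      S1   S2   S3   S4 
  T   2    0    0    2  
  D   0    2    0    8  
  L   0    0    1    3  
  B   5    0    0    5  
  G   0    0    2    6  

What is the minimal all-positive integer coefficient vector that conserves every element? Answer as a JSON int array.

Coefficients: [1, 4, 3, 1]

T: 1·2+4·0+3·0 = 2 | 1·2 = 2
D: 1·0+4·2+3·0 = 8 | 1·8 = 8
L: 1·0+4·0+3·1 = 3 | 1·3 = 3
B: 1·5+4·0+3·0 = 5 | 1·5 = 5
G: 1·0+4·0+3·2 = 6 | 1·6 = 6
gcd(1,4,3,1) = 1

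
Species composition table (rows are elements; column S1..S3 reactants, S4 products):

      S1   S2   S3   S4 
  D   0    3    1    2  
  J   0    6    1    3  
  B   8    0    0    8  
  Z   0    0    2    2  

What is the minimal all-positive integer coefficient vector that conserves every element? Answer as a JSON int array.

D: 3·0+1·3+3·1 = 6 | 3·2 = 6
J: 3·0+1·6+3·1 = 9 | 3·3 = 9
B: 3·8+1·0+3·0 = 24 | 3·8 = 24
Z: 3·0+1·0+3·2 = 6 | 3·2 = 6
gcd(3,1,3,3) = 1

Coefficients: [3, 1, 3, 3]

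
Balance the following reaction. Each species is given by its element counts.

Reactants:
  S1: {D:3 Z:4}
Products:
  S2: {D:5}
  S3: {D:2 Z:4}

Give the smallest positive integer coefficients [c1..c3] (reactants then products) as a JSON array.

D: 5·3 = 15 | 1·5+5·2 = 15
Z: 5·4 = 20 | 1·0+5·4 = 20
gcd(5,1,5) = 1

Coefficients: [5, 1, 5]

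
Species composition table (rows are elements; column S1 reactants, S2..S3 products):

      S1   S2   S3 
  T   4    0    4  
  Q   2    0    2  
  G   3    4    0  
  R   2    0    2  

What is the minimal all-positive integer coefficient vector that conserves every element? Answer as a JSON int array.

T: 4·4 = 16 | 3·0+4·4 = 16
Q: 4·2 = 8 | 3·0+4·2 = 8
G: 4·3 = 12 | 3·4+4·0 = 12
R: 4·2 = 8 | 3·0+4·2 = 8
gcd(4,3,4) = 1

Coefficients: [4, 3, 4]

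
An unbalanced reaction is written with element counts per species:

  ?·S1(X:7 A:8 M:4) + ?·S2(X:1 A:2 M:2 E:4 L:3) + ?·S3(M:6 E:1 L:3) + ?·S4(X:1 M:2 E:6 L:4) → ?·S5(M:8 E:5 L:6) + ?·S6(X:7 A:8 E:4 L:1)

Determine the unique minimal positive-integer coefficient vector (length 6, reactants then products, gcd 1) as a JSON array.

Coefficients: [2, 4, 3, 3, 5, 3]

X: 2·7+4·1+3·0+3·1 = 21 | 5·0+3·7 = 21
A: 2·8+4·2+3·0+3·0 = 24 | 5·0+3·8 = 24
M: 2·4+4·2+3·6+3·2 = 40 | 5·8+3·0 = 40
E: 2·0+4·4+3·1+3·6 = 37 | 5·5+3·4 = 37
L: 2·0+4·3+3·3+3·4 = 33 | 5·6+3·1 = 33
gcd(2,4,3,3,5,3) = 1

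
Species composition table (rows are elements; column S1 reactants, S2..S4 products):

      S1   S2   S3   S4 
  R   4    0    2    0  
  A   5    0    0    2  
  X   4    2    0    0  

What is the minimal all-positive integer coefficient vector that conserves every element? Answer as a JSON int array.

Coefficients: [2, 4, 4, 5]

R: 2·4 = 8 | 4·0+4·2+5·0 = 8
A: 2·5 = 10 | 4·0+4·0+5·2 = 10
X: 2·4 = 8 | 4·2+4·0+5·0 = 8
gcd(2,4,4,5) = 1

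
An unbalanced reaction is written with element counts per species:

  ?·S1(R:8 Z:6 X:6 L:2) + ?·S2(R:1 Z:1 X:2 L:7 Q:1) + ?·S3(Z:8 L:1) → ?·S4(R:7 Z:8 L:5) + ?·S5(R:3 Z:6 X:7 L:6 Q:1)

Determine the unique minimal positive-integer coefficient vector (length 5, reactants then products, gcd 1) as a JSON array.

R: 5·8+6·1+4·0 = 46 | 4·7+6·3 = 46
Z: 5·6+6·1+4·8 = 68 | 4·8+6·6 = 68
X: 5·6+6·2+4·0 = 42 | 4·0+6·7 = 42
L: 5·2+6·7+4·1 = 56 | 4·5+6·6 = 56
Q: 5·0+6·1+4·0 = 6 | 4·0+6·1 = 6
gcd(5,6,4,4,6) = 1

Coefficients: [5, 6, 4, 4, 6]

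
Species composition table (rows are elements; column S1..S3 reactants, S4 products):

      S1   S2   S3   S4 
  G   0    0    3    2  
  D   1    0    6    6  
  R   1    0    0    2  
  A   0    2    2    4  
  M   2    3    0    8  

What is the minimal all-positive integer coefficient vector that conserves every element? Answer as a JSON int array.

Coefficients: [6, 4, 2, 3]

G: 6·0+4·0+2·3 = 6 | 3·2 = 6
D: 6·1+4·0+2·6 = 18 | 3·6 = 18
R: 6·1+4·0+2·0 = 6 | 3·2 = 6
A: 6·0+4·2+2·2 = 12 | 3·4 = 12
M: 6·2+4·3+2·0 = 24 | 3·8 = 24
gcd(6,4,2,3) = 1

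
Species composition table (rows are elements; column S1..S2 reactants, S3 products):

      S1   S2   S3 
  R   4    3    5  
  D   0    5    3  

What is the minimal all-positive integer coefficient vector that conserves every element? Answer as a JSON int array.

Coefficients: [4, 3, 5]

R: 4·4+3·3 = 25 | 5·5 = 25
D: 4·0+3·5 = 15 | 5·3 = 15
gcd(4,3,5) = 1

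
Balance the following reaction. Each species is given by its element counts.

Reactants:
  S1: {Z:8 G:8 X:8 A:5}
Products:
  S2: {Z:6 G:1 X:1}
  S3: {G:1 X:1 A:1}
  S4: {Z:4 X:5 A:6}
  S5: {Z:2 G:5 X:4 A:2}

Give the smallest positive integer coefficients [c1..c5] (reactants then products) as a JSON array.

Z: 4·8 = 32 | 3·6+4·0+1·4+5·2 = 32
G: 4·8 = 32 | 3·1+4·1+1·0+5·5 = 32
X: 4·8 = 32 | 3·1+4·1+1·5+5·4 = 32
A: 4·5 = 20 | 3·0+4·1+1·6+5·2 = 20
gcd(4,3,4,1,5) = 1

Coefficients: [4, 3, 4, 1, 5]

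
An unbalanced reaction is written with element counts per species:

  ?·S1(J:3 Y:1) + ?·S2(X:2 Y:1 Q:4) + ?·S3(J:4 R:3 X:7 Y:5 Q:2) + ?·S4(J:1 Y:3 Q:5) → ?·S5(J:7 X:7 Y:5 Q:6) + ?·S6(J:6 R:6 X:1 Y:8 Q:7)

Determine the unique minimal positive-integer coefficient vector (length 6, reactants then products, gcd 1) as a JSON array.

Coefficients: [6, 4, 2, 1, 3, 1]

J: 6·3+4·0+2·4+1·1 = 27 | 3·7+1·6 = 27
R: 6·0+4·0+2·3+1·0 = 6 | 3·0+1·6 = 6
X: 6·0+4·2+2·7+1·0 = 22 | 3·7+1·1 = 22
Y: 6·1+4·1+2·5+1·3 = 23 | 3·5+1·8 = 23
Q: 6·0+4·4+2·2+1·5 = 25 | 3·6+1·7 = 25
gcd(6,4,2,1,3,1) = 1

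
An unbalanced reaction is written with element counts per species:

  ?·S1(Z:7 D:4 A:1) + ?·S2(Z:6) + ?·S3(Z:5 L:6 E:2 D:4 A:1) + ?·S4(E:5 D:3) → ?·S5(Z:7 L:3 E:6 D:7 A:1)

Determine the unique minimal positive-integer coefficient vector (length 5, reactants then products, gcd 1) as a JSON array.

Z: 3·7+1·6+3·5+6·0 = 42 | 6·7 = 42
L: 3·0+1·0+3·6+6·0 = 18 | 6·3 = 18
E: 3·0+1·0+3·2+6·5 = 36 | 6·6 = 36
D: 3·4+1·0+3·4+6·3 = 42 | 6·7 = 42
A: 3·1+1·0+3·1+6·0 = 6 | 6·1 = 6
gcd(3,1,3,6,6) = 1

Coefficients: [3, 1, 3, 6, 6]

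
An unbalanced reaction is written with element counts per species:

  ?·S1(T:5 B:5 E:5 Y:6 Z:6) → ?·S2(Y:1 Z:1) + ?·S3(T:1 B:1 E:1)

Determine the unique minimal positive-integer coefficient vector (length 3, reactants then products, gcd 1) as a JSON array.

Coefficients: [1, 6, 5]

T: 1·5 = 5 | 6·0+5·1 = 5
B: 1·5 = 5 | 6·0+5·1 = 5
E: 1·5 = 5 | 6·0+5·1 = 5
Y: 1·6 = 6 | 6·1+5·0 = 6
Z: 1·6 = 6 | 6·1+5·0 = 6
gcd(1,6,5) = 1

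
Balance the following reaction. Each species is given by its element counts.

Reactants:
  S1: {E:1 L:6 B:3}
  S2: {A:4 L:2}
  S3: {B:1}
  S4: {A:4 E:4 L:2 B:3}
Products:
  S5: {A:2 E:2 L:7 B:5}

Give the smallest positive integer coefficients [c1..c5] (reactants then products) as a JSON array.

Coefficients: [4, 1, 5, 1, 4]

A: 4·0+1·4+5·0+1·4 = 8 | 4·2 = 8
E: 4·1+1·0+5·0+1·4 = 8 | 4·2 = 8
L: 4·6+1·2+5·0+1·2 = 28 | 4·7 = 28
B: 4·3+1·0+5·1+1·3 = 20 | 4·5 = 20
gcd(4,1,5,1,4) = 1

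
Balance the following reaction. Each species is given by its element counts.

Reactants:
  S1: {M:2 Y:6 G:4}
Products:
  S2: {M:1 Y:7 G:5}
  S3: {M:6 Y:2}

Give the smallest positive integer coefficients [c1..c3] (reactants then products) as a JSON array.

M: 5·2 = 10 | 4·1+1·6 = 10
Y: 5·6 = 30 | 4·7+1·2 = 30
G: 5·4 = 20 | 4·5+1·0 = 20
gcd(5,4,1) = 1

Coefficients: [5, 4, 1]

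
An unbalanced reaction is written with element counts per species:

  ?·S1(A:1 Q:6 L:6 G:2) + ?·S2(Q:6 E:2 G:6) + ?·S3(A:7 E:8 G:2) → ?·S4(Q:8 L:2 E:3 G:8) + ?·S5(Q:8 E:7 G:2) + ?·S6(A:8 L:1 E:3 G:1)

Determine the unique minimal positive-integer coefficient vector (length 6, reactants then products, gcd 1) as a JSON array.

A: 2·1+6·0+2·7 = 16 | 5·0+1·0+2·8 = 16
Q: 2·6+6·6+2·0 = 48 | 5·8+1·8+2·0 = 48
L: 2·6+6·0+2·0 = 12 | 5·2+1·0+2·1 = 12
E: 2·0+6·2+2·8 = 28 | 5·3+1·7+2·3 = 28
G: 2·2+6·6+2·2 = 44 | 5·8+1·2+2·1 = 44
gcd(2,6,2,5,1,2) = 1

Coefficients: [2, 6, 2, 5, 1, 2]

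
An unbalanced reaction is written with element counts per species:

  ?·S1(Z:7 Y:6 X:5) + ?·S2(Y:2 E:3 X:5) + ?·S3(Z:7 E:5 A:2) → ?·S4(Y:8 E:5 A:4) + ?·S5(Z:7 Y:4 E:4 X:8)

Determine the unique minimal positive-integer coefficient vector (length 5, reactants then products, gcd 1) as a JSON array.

Z: 3·7+5·0+2·7 = 35 | 1·0+5·7 = 35
Y: 3·6+5·2+2·0 = 28 | 1·8+5·4 = 28
E: 3·0+5·3+2·5 = 25 | 1·5+5·4 = 25
X: 3·5+5·5+2·0 = 40 | 1·0+5·8 = 40
A: 3·0+5·0+2·2 = 4 | 1·4+5·0 = 4
gcd(3,5,2,1,5) = 1

Coefficients: [3, 5, 2, 1, 5]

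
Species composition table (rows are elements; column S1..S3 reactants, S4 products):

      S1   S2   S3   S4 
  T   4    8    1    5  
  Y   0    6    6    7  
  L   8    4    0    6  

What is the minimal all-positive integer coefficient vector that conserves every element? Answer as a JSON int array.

Coefficients: [4, 1, 6, 6]

T: 4·4+1·8+6·1 = 30 | 6·5 = 30
Y: 4·0+1·6+6·6 = 42 | 6·7 = 42
L: 4·8+1·4+6·0 = 36 | 6·6 = 36
gcd(4,1,6,6) = 1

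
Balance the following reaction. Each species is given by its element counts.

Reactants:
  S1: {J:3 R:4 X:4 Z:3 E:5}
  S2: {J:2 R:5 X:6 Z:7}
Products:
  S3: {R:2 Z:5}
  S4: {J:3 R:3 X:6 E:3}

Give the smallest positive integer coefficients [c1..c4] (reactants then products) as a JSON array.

Coefficients: [3, 3, 6, 5]

J: 3·3+3·2 = 15 | 6·0+5·3 = 15
R: 3·4+3·5 = 27 | 6·2+5·3 = 27
X: 3·4+3·6 = 30 | 6·0+5·6 = 30
Z: 3·3+3·7 = 30 | 6·5+5·0 = 30
E: 3·5+3·0 = 15 | 6·0+5·3 = 15
gcd(3,3,6,5) = 1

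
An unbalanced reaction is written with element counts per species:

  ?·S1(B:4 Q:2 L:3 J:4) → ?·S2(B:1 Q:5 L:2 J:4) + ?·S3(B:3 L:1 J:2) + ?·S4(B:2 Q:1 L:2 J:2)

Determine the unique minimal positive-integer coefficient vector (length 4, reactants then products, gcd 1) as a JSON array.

Coefficients: [5, 1, 3, 5]

B: 5·4 = 20 | 1·1+3·3+5·2 = 20
Q: 5·2 = 10 | 1·5+3·0+5·1 = 10
L: 5·3 = 15 | 1·2+3·1+5·2 = 15
J: 5·4 = 20 | 1·4+3·2+5·2 = 20
gcd(5,1,3,5) = 1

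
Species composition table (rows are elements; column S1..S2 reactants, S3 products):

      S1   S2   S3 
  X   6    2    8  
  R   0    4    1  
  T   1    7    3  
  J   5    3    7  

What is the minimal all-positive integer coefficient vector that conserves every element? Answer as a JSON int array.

Coefficients: [5, 1, 4]

X: 5·6+1·2 = 32 | 4·8 = 32
R: 5·0+1·4 = 4 | 4·1 = 4
T: 5·1+1·7 = 12 | 4·3 = 12
J: 5·5+1·3 = 28 | 4·7 = 28
gcd(5,1,4) = 1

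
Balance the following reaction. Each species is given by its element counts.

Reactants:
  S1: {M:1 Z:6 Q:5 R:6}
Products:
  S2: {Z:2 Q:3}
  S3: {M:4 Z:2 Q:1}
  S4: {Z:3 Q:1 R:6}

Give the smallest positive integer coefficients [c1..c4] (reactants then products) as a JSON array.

Coefficients: [4, 5, 1, 4]

M: 4·1 = 4 | 5·0+1·4+4·0 = 4
Z: 4·6 = 24 | 5·2+1·2+4·3 = 24
Q: 4·5 = 20 | 5·3+1·1+4·1 = 20
R: 4·6 = 24 | 5·0+1·0+4·6 = 24
gcd(4,5,1,4) = 1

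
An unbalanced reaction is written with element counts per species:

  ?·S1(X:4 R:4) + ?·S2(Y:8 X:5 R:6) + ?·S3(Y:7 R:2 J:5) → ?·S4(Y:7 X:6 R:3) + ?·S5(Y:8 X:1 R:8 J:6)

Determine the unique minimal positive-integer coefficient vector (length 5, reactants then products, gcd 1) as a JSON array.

Coefficients: [4, 5, 6, 6, 5]

Y: 4·0+5·8+6·7 = 82 | 6·7+5·8 = 82
X: 4·4+5·5+6·0 = 41 | 6·6+5·1 = 41
R: 4·4+5·6+6·2 = 58 | 6·3+5·8 = 58
J: 4·0+5·0+6·5 = 30 | 6·0+5·6 = 30
gcd(4,5,6,6,5) = 1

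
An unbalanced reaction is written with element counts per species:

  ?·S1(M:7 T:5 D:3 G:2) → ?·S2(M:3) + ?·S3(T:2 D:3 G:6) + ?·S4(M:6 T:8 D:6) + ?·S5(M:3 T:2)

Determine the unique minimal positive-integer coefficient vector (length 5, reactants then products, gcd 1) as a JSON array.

Coefficients: [6, 5, 2, 2, 5]

M: 6·7 = 42 | 5·3+2·0+2·6+5·3 = 42
T: 6·5 = 30 | 5·0+2·2+2·8+5·2 = 30
D: 6·3 = 18 | 5·0+2·3+2·6+5·0 = 18
G: 6·2 = 12 | 5·0+2·6+2·0+5·0 = 12
gcd(6,5,2,2,5) = 1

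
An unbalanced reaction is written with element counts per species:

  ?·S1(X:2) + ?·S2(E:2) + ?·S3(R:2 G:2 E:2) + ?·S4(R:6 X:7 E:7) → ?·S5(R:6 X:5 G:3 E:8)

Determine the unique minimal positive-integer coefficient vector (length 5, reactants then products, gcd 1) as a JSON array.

Coefficients: [3, 3, 6, 2, 4]

R: 3·0+3·0+6·2+2·6 = 24 | 4·6 = 24
X: 3·2+3·0+6·0+2·7 = 20 | 4·5 = 20
G: 3·0+3·0+6·2+2·0 = 12 | 4·3 = 12
E: 3·0+3·2+6·2+2·7 = 32 | 4·8 = 32
gcd(3,3,6,2,4) = 1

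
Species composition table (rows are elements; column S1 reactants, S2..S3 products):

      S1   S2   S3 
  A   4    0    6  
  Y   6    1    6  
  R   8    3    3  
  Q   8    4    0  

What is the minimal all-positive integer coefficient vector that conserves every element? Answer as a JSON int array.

A: 3·4 = 12 | 6·0+2·6 = 12
Y: 3·6 = 18 | 6·1+2·6 = 18
R: 3·8 = 24 | 6·3+2·3 = 24
Q: 3·8 = 24 | 6·4+2·0 = 24
gcd(3,6,2) = 1

Coefficients: [3, 6, 2]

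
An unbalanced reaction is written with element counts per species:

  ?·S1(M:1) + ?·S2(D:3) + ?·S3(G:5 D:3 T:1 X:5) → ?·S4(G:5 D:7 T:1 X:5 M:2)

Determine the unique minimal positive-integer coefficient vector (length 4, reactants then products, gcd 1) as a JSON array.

G: 6·0+4·0+3·5 = 15 | 3·5 = 15
D: 6·0+4·3+3·3 = 21 | 3·7 = 21
T: 6·0+4·0+3·1 = 3 | 3·1 = 3
X: 6·0+4·0+3·5 = 15 | 3·5 = 15
M: 6·1+4·0+3·0 = 6 | 3·2 = 6
gcd(6,4,3,3) = 1

Coefficients: [6, 4, 3, 3]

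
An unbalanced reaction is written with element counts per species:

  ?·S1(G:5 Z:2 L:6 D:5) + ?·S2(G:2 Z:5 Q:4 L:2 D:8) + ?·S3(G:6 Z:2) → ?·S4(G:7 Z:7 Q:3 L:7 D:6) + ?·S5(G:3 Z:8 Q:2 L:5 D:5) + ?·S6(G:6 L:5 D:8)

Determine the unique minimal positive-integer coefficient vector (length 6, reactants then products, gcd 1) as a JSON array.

G: 5·5+2·2+1·6 = 35 | 2·7+1·3+3·6 = 35
Z: 5·2+2·5+1·2 = 22 | 2·7+1·8+3·0 = 22
Q: 5·0+2·4+1·0 = 8 | 2·3+1·2+3·0 = 8
L: 5·6+2·2+1·0 = 34 | 2·7+1·5+3·5 = 34
D: 5·5+2·8+1·0 = 41 | 2·6+1·5+3·8 = 41
gcd(5,2,1,2,1,3) = 1

Coefficients: [5, 2, 1, 2, 1, 3]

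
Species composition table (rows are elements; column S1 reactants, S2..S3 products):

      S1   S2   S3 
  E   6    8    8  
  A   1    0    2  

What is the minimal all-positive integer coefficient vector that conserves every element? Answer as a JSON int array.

Coefficients: [4, 1, 2]

E: 4·6 = 24 | 1·8+2·8 = 24
A: 4·1 = 4 | 1·0+2·2 = 4
gcd(4,1,2) = 1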